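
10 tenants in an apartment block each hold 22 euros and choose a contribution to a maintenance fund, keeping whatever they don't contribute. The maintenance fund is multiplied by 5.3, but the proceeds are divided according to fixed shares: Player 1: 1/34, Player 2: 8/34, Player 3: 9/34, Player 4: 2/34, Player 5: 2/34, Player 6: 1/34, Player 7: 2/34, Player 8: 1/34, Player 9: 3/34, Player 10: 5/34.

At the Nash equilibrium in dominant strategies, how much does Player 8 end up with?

28.86 euros

Each unit j contributes comes back to j as 5.3 × (j's share), so j prefers to contribute only if that share exceeds 1/5.3 = 0.1887; otherwise keeping the unit dominates.
Player 2 and Player 3 are above the threshold, contributing 22 each; the remaining 8 contribute 0. Total contributed: 44.
Player 8 keeps 22 and receives 5.3 × 44 × 1/34 = 6.86 from the maintenance fund, for a payoff of 28.86.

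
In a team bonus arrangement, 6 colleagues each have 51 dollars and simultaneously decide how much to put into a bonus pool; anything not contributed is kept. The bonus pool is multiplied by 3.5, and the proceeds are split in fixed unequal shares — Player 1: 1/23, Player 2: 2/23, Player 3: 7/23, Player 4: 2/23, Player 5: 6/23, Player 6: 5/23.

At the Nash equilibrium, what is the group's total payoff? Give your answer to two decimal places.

433.50 dollars

Player j's private return per contributed unit is 3.5 × (j's share). Contributing is weakly dominant for j when that share is at least 1/3.5 = 0.2857, and contributing 0 is dominant otherwise.
Only Player 3 (7/23) clears that bar, contributing 51; the remaining 5 contribute 0. Total contributed: 51.
The bonus pool pays out 3.5 × 51 = 178.50 in total (split across the unequal shares, but the aggregate is all that matters for the group sum).
The 5 free-riders keep 51 each, adding 255. Group total = 255 + 178.50 = 433.50.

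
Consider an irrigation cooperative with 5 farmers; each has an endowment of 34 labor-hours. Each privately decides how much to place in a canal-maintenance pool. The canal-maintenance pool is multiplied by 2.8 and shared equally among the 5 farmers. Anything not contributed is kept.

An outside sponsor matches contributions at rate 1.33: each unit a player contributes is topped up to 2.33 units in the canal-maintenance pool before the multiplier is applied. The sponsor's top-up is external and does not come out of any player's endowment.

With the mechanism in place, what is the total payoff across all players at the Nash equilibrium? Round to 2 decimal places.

Under the mechanism each unit contributed yields 2.8 × 2.33 / 5 = 1.3048 back to its contributor per unit of net cost, which exceeds 1, making full contribution the dominant choice for everyone.
So the Nash equilibrium is full contribution by all 5; the group earns 2.8 × 2.33 × 170 = 1109.08.

1109.08 labor-hours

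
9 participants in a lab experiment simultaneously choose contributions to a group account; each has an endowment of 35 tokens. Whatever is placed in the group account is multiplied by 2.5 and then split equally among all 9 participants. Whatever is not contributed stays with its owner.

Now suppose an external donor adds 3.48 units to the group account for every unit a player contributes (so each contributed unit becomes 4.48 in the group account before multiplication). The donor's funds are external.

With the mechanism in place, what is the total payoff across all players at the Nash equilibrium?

Under the mechanism each unit contributed yields 2.5 × 4.48 / 9 = 1.2444 back to its contributor per unit of net cost, which exceeds 1, making full contribution the dominant choice for everyone.
At the Nash equilibrium everyone contributes 35. Group total payoff = 2.5 × 4.48 × 315 = 3528.00.

3528.00 tokens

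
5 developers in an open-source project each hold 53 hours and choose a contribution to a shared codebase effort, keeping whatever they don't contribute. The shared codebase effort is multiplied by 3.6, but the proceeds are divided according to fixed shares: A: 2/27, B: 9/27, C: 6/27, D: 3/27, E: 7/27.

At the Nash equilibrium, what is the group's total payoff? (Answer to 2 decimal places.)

A player with share s gets back 3.6·s per unit contributed, so full contribution is dominant for anyone with s > 1/3.6 = 0.2778 and zero contribution is dominant for anyone below.
B alone (share 9/27) is above the threshold, contributing 53; the remaining 4 contribute 0. Total contributed: 53.
The shared codebase effort pays out 3.6 × 53 = 190.80 in total (split across the unequal shares, but the aggregate is all that matters for the group sum).
The 4 free-riders keep 53 each, adding 212. Group total = 212 + 190.80 = 402.80.

402.80 hours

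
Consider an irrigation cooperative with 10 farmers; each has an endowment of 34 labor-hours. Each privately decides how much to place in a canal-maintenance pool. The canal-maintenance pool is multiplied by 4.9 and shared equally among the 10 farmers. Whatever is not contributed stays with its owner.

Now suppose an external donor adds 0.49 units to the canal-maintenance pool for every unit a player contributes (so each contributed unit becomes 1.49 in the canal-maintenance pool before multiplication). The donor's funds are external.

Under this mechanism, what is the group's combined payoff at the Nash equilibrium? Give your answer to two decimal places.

340.00 labor-hours

The effective private return is 4.9 × 1.49 / 10 = 0.7301, which is still under 1, so the mechanism doesn't change anyone's dominant strategy: zero contribution.
Everyone keeps their endowment and the group total is 10 × 34 = 340.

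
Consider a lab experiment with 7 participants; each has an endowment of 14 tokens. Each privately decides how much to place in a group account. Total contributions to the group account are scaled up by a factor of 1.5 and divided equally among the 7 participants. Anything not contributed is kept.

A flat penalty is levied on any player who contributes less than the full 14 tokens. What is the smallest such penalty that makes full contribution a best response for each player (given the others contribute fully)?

11.00 tokens

Given the others contribute fully, the best deviation is to contribute 0 (any partial contribution still incurs the fine and gives up units whose private return 0.2143 is below 1).
Deviating from 14 to 0 saves 14 tokens but forfeits the deviator's share of the drop in the group account: 1.5/7 × 14 = 3.00.
So the deviation gain is 14 − 3.00 = 11.00, and the fine must be at least 11.00 tokens to wipe it out.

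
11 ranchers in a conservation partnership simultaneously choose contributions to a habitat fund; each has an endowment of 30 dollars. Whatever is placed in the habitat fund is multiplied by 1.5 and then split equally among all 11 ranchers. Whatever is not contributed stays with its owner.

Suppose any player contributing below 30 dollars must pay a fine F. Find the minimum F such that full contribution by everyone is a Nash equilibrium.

25.91 dollars

Given the others contribute fully, the best deviation is to contribute 0 (any partial contribution still incurs the fine and gives up units whose private return 0.1364 is below 1).
Deviating from 30 to 0 saves 30 dollars but forfeits the deviator's share of the drop in the habitat fund: 1.5/11 × 30 = 4.09.
So the deviation gain is 30 − 4.09 = 25.91, and the fine must be at least 25.91 dollars to wipe it out.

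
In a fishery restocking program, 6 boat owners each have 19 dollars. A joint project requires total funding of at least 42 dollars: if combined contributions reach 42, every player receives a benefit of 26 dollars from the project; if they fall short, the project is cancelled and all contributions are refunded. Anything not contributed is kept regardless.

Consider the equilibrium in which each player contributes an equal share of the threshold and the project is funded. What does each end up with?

38 dollars

Equal share of the threshold: 42/6 = 7.
At this profile no one gains by cutting their contribution: any cut drops the total below 42, the project is cancelled, contributions are refunded, and the deviator ends with 19, which is less than 19 − 7 + 26 = 38. Contributing more than 7 just wastes the excess. So contributing exactly 7 is a best response.
Each player's payoff: 19 − 7 + 26 = 38.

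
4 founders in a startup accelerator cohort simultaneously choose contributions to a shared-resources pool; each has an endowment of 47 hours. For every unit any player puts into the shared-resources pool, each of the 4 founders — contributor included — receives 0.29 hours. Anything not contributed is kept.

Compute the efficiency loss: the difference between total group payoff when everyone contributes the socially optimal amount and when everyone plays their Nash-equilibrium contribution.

The private return per contributed unit is 0.29 < 1, so contributing 0 is dominant for every player. At the Nash equilibrium everyone keeps their 47, and the group total is 4 × 47 = 188.
Each contributed unit returns 1.160 to the group as a whole (0.29 to each of 4 players), which exceeds 1, so the social optimum is full contribution: group total = 1.160 × 188 = 218.08.
Efficiency loss = 218.08 − 188 = 30.08.

30.08 hours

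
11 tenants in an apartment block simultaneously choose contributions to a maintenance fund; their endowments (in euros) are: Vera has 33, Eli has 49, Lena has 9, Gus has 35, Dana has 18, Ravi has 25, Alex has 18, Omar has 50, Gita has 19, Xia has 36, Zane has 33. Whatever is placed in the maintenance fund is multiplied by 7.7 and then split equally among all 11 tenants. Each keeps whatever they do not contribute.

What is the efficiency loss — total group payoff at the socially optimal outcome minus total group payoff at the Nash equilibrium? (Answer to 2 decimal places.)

2177.50 euros

The private return per contributed unit is 7.7/11 = 0.7000 < 1 for every player regardless of endowment, so the Nash equilibrium is zero contribution and the group total is Σ E_j = 33 + 49 + 9 + 35 + 18 + 25 + 18 + 50 + 19 + 36 + 33 = 325.
Each contributed unit returns 7.700 to the group, so the social optimum is full contribution by everyone: group total = 7.700 × 325 = 2502.50.
Efficiency loss = (7.700 − 1) × 325 = 2177.50.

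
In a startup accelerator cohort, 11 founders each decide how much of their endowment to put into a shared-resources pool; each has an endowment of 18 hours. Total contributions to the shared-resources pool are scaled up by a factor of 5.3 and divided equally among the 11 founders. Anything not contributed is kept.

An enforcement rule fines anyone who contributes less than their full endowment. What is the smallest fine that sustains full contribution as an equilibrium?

Given the others contribute fully, the best deviation is to contribute 0 (any partial contribution still incurs the fine and gives up units whose private return 0.4818 is below 1).
Deviating from 18 to 0 saves 18 hours but forfeits the deviator's share of the drop in the shared-resources pool: 5.3/11 × 18 = 8.67.
So the deviation gain is 18 − 8.67 = 9.33, and the fine must be at least 9.33 hours to wipe it out.

9.33 hours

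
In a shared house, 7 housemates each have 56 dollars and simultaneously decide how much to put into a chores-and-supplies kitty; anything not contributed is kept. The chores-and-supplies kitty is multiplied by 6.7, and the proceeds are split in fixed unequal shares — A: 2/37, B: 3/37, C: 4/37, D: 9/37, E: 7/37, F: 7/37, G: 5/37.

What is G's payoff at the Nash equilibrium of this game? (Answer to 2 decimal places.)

208.11 dollars

For player j, contributing a unit is worthwhile iff 6.7 × (j's share) ≥ 1, i.e. iff j's share is at least 0.1493.
The shares above 0.1493 belong to D, E and F, contributing 56 each; the remaining 4 contribute 0. Total contributed: 168.
G keeps 56 and receives 6.7 × 168 × 5/37 = 152.11 from the chores-and-supplies kitty, for a payoff of 208.11.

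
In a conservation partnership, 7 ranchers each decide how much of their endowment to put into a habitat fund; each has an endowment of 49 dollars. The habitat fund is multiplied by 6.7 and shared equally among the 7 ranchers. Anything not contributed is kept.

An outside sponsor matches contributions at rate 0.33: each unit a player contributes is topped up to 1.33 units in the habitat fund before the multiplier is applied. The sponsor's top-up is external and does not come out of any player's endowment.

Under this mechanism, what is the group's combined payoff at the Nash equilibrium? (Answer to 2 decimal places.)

3056.47 dollars

The effective private return per unit is now 6.7 × 1.33 / 7 = 1.2730 > 1, so every player's dominant strategy flips to full contribution.
At the Nash equilibrium everyone contributes 49. Group total payoff = 6.7 × 1.33 × 343 = 3056.47.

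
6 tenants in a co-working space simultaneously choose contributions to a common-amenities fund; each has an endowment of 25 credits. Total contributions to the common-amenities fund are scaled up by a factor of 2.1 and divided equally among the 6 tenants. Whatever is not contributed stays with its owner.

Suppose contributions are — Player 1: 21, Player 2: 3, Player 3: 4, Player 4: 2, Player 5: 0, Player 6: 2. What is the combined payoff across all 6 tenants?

185.20 credits

Total contributed: 21 + 3 + 4 + 2 + 0 + 2 = 32; total kept: 6 × 25 − 32 = 118.
The common-amenities fund pays out 2.1 × 32 = 67.20 in aggregate.
Group total = 118 + 67.20 = 185.20.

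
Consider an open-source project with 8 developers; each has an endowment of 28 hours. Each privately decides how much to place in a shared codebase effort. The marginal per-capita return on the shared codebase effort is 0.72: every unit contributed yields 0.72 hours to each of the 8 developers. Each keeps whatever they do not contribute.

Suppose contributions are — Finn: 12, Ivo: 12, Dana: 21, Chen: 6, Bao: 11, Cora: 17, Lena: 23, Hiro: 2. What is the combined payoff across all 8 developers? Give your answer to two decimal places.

Total contributed: 12 + 12 + 21 + 6 + 11 + 17 + 23 + 2 = 104; total kept: 8 × 28 − 104 = 120.
The shared codebase effort pays out 0.72 × 8 × 104 = 599.04 in aggregate.
Group total = 120 + 599.04 = 719.04.

719.04 hours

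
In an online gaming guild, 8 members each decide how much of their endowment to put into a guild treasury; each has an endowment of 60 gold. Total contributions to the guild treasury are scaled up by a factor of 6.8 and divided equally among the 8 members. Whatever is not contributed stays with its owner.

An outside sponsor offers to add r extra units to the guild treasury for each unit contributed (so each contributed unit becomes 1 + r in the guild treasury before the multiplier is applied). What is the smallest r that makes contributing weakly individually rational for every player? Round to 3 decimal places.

0.176

With matching at rate r, one contributed unit becomes (1 + r) in the guild treasury and returns 6.8 × (1 + r) / 8 to the contributor.
Setting this equal to 1: 1 + r = 8/6.8 = 1.1765.
So the minimum matching rate is r = 1.1765 − 1 = 0.176.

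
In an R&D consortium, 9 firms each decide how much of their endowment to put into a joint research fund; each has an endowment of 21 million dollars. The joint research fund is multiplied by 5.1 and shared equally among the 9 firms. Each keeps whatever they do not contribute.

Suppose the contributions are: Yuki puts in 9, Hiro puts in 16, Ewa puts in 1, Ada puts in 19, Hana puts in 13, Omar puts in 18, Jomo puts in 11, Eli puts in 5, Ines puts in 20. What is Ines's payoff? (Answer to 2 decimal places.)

64.47 million dollars

Total contributed: 9 + 16 + 1 + 19 + 13 + 18 + 11 + 5 + 20 = 112.
Each receives 5.1 × 112 / 9 = 63.47 from the joint research fund.
Ines keeps 21 − 20 = 1, so Ines's payoff is 1 + 63.47 = 64.47.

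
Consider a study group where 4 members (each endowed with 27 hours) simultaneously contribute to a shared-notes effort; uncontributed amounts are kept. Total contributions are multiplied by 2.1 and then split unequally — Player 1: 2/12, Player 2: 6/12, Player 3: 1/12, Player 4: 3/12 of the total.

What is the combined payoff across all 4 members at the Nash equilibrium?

For player j, contributing a unit is worthwhile iff 2.1 × (j's share) ≥ 1, i.e. iff j's share is at least 0.4762.
The only share above 0.4762 is Player 2's 6/12, contributing 27; the remaining 3 contribute 0. Total contributed: 27.
The shared-notes effort pays out 2.1 × 27 = 56.70 in total (split across the unequal shares, but the aggregate is all that matters for the group sum).
The 3 free-riders keep 27 each, adding 81. Group total = 81 + 56.70 = 137.70.

137.70 hours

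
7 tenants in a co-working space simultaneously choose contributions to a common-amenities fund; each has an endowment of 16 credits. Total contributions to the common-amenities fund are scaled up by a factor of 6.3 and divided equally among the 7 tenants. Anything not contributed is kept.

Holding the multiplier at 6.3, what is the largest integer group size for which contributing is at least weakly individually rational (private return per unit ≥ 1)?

Private return per unit is 6.3/(group size), which is ≥ 1 whenever the group size is ≤ 6.3.
The largest such integer is 6.

6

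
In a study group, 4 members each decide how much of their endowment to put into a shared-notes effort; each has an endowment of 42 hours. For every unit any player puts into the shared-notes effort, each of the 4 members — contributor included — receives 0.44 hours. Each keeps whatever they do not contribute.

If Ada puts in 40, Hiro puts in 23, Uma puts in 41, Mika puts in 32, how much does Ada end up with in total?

61.84 hours

Total contributed: 40 + 23 + 41 + 32 = 136.
Each receives 0.44 × 136 = 59.84 from the shared-notes effort.
Ada keeps 42 − 40 = 2, so Ada's payoff is 2 + 59.84 = 61.84.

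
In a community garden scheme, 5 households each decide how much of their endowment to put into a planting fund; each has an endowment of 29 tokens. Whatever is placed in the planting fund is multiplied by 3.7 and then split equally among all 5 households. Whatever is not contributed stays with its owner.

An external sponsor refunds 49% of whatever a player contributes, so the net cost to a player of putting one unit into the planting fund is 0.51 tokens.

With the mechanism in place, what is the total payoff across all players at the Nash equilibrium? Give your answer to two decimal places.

607.55 tokens

The effective private return per unit is now (3.7/5) / 0.51 = 1.4510 > 1, so every player's dominant strategy flips to full contribution.
At the Nash equilibrium everyone contributes 29. Group total payoff = 5 × (29 × 0.49 + 3.7 × 29) = 607.55.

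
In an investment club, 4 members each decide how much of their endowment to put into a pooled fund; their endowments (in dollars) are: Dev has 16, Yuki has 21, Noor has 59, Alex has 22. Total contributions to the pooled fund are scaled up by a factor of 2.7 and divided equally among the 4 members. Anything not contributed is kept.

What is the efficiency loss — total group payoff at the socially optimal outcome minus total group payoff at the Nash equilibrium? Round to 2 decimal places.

The private return per contributed unit is 2.7/4 = 0.6750 < 1 for every player regardless of endowment, so the Nash equilibrium is zero contribution and the group total is Σ E_j = 16 + 21 + 59 + 22 = 118.
Each contributed unit returns 2.700 to the group, so the social optimum is full contribution by everyone: group total = 2.700 × 118 = 318.60.
Efficiency loss = (2.700 − 1) × 118 = 200.60.

200.60 dollars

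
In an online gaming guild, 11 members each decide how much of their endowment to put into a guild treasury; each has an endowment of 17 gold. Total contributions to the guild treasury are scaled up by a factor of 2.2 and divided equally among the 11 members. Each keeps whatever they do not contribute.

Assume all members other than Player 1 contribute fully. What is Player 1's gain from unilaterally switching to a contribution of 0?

13.60 gold

Switching from a contribution of 17 to 0 lets Player 1 keep an extra 17 gold, but lowers the guild treasury by 17, which costs Player 1 their own share of that drop: 2.2/11 × 17 = 3.40.
Net gain = 17 − 3.40 = 13.60. The private return per contributed unit (0.2000) is below 1, so free-riding is indeed the best response regardless of what the others do.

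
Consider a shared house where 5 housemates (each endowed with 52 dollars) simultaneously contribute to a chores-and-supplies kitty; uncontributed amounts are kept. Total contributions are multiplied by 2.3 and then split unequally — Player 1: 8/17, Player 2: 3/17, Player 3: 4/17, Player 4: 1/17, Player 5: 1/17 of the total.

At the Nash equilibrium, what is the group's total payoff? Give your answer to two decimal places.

A player with share s gets back 2.3·s per unit contributed, so full contribution is dominant for anyone with s > 1/2.3 = 0.4348 and zero contribution is dominant for anyone below.
Only Player 1 (8/17) clears that bar, contributing 52; the remaining 4 contribute 0. Total contributed: 52.
The chores-and-supplies kitty pays out 2.3 × 52 = 119.60 in total (split across the unequal shares, but the aggregate is all that matters for the group sum).
The 4 free-riders keep 52 each, adding 208. Group total = 208 + 119.60 = 327.60.

327.60 dollars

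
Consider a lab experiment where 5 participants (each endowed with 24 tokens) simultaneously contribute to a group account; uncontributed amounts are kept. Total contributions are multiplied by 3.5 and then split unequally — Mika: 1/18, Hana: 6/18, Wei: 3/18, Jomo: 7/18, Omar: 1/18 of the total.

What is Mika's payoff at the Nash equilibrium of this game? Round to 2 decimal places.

33.33 tokens

A player with share s gets back 3.5·s per unit contributed, so full contribution is dominant for anyone with s > 1/3.5 = 0.2857 and zero contribution is dominant for anyone below.
The shares above 0.2857 belong to Hana and Jomo, contributing 24 each; the remaining 3 contribute 0. Total contributed: 48.
Mika keeps 24 and receives 3.5 × 48 × 1/18 = 9.33 from the group account, for a payoff of 33.33.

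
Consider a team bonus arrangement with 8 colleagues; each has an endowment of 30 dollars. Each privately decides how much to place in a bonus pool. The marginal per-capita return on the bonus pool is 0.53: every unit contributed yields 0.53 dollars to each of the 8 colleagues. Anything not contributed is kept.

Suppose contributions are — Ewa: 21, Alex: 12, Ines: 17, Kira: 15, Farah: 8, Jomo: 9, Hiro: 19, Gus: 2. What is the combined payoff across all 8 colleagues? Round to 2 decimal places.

573.72 dollars

Total contributed: 21 + 12 + 17 + 15 + 8 + 9 + 19 + 2 = 103; total kept: 8 × 30 − 103 = 137.
The bonus pool pays out 0.53 × 8 × 103 = 436.72 in aggregate.
Group total = 137 + 436.72 = 573.72.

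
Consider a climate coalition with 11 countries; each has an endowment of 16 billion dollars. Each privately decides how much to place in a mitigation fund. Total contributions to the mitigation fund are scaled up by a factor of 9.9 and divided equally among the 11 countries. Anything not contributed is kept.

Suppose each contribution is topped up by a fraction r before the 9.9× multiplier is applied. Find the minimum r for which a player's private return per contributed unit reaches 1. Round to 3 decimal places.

0.111

With matching at rate r, one contributed unit becomes (1 + r) in the mitigation fund and returns 9.9 × (1 + r) / 11 to the contributor.
Setting this equal to 1: 1 + r = 11/9.9 = 1.1111.
So the minimum matching rate is r = 1.1111 − 1 = 0.111.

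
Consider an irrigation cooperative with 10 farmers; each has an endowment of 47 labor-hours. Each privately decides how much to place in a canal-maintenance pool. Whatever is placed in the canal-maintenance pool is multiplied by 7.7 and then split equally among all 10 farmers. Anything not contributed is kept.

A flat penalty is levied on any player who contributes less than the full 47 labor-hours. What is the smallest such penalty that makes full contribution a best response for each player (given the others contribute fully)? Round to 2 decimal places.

10.81 labor-hours

Given the others contribute fully, the best deviation is to contribute 0 (any partial contribution still incurs the fine and gives up units whose private return 0.7700 is below 1).
Deviating from 47 to 0 saves 47 labor-hours but forfeits the deviator's share of the drop in the canal-maintenance pool: 7.7/10 × 47 = 36.19.
So the deviation gain is 47 − 36.19 = 10.81, and the fine must be at least 10.81 labor-hours to wipe it out.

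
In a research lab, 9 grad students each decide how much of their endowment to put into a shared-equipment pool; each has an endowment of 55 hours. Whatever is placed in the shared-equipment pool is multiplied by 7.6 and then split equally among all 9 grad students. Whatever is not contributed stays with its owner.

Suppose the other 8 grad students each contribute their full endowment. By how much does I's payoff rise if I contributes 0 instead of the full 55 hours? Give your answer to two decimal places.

Switching from a contribution of 55 to 0 lets I keep an extra 55 hours, but lowers the shared-equipment pool by 55, which costs I their own share of that drop: 7.6/9 × 55 = 46.44.
Net gain = 55 − 46.44 = 8.56. The private return per contributed unit (0.8444) is below 1, so free-riding is indeed the best response regardless of what the others do.

8.56 hours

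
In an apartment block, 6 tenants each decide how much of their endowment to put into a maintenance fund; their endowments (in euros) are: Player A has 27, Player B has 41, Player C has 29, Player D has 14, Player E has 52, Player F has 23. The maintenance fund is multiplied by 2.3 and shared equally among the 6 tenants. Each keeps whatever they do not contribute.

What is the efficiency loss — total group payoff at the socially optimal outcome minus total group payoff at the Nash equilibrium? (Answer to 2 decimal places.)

The private return per contributed unit is 2.3/6 = 0.3833 < 1 for every player regardless of endowment, so the Nash equilibrium is zero contribution and the group total is Σ E_j = 27 + 41 + 29 + 14 + 52 + 23 = 186.
Each contributed unit returns 2.300 to the group, so the social optimum is full contribution by everyone: group total = 2.300 × 186 = 427.80.
Efficiency loss = (2.300 − 1) × 186 = 241.80.

241.80 euros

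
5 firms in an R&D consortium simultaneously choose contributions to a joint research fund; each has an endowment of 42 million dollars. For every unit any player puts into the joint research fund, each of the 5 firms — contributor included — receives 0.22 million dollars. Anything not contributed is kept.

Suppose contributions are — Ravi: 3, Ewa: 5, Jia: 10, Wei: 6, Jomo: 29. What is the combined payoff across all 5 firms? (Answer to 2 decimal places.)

215.30 million dollars

Total contributed: 3 + 5 + 10 + 6 + 29 = 53; total kept: 5 × 42 − 53 = 157.
The joint research fund pays out 0.22 × 5 × 53 = 58.30 in aggregate.
Group total = 157 + 58.30 = 215.30.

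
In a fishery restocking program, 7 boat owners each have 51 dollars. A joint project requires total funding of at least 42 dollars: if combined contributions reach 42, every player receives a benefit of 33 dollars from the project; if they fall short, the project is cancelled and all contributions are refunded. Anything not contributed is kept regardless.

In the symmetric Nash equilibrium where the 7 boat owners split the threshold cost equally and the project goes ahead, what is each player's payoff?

Equal share of the threshold: 42/7 = 6.
At this profile no one gains by cutting their contribution: any cut drops the total below 42, the project is cancelled, contributions are refunded, and the deviator ends with 51, which is less than 51 − 6 + 33 = 78. Contributing more than 6 just wastes the excess. So contributing exactly 6 is a best response.
Each player's payoff: 51 − 6 + 33 = 78.

78 dollars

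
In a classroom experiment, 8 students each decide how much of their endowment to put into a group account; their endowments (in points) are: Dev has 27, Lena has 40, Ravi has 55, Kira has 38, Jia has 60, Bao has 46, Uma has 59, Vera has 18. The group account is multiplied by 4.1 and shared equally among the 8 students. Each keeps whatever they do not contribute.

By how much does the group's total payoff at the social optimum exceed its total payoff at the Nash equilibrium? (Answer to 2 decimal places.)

1063.30 points

The private return per contributed unit is 4.1/8 = 0.5125 < 1 for every player regardless of endowment, so the Nash equilibrium is zero contribution and the group total is Σ E_j = 27 + 40 + 55 + 38 + 60 + 46 + 59 + 18 = 343.
Each contributed unit returns 4.100 to the group, so the social optimum is full contribution by everyone: group total = 4.100 × 343 = 1406.30.
Efficiency loss = (4.100 − 1) × 343 = 1063.30.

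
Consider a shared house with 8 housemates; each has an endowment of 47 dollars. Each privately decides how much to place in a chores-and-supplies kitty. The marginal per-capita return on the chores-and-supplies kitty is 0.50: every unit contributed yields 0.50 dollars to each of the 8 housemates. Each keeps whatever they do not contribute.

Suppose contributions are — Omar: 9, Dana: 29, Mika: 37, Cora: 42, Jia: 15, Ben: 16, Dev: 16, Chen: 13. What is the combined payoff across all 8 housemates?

Total contributed: 9 + 29 + 37 + 42 + 15 + 16 + 16 + 13 = 177; total kept: 8 × 47 − 177 = 199.
The chores-and-supplies kitty pays out 0.50 × 8 × 177 = 708.00 in aggregate.
Group total = 199 + 708.00 = 907.00.

907.00 dollars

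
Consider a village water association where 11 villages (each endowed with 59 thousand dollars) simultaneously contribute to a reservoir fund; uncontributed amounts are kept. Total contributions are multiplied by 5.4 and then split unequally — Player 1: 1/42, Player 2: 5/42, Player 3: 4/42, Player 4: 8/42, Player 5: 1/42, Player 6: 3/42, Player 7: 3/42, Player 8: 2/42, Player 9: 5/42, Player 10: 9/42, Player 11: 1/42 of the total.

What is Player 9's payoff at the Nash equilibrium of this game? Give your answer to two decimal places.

For player j, contributing a unit is worthwhile iff 5.4 × (j's share) ≥ 1, i.e. iff j's share is at least 0.1852.
The shares above 0.1852 belong to Player 4 and Player 10, contributing 59 each; the remaining 9 contribute 0. Total contributed: 118.
Player 9 keeps 59 and receives 5.4 × 118 × 5/42 = 75.86 from the reservoir fund, for a payoff of 134.86.

134.86 thousand dollars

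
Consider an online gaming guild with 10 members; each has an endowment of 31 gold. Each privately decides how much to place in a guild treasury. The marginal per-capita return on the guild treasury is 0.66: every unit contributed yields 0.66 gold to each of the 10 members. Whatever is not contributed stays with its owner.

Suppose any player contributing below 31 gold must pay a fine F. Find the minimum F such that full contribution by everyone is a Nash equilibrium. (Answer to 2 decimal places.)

10.54 gold

Given the others contribute fully, the best deviation is to contribute 0 (any partial contribution still incurs the fine and gives up units whose private return 0.66 is below 1).
Deviating from 31 to 0 saves 31 gold but forfeits the deviator's share of the drop in the guild treasury: 0.66 × 31 = 20.46.
So the deviation gain is 31 − 20.46 = 10.54, and the fine must be at least 10.54 gold to wipe it out.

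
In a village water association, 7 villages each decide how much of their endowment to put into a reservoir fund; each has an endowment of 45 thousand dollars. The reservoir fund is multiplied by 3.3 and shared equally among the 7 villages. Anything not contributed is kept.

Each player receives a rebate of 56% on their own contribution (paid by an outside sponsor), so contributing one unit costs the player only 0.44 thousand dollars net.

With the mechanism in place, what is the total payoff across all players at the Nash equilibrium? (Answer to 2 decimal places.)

1215.90 thousand dollars

Under the mechanism each unit contributed yields (3.3/7) / 0.44 = 1.0714 back to its contributor per unit of net cost, which exceeds 1, making full contribution the dominant choice for everyone.
At the Nash equilibrium everyone contributes 45. Group total payoff = 7 × (45 × 0.56 + 3.3 × 45) = 1215.90.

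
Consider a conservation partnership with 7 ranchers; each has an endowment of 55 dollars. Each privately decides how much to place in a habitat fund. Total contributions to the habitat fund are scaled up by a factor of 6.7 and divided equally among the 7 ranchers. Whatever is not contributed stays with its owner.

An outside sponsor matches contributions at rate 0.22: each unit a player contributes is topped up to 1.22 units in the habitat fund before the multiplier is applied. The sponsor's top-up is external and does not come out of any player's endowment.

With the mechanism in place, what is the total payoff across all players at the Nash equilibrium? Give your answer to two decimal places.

Under the mechanism each unit contributed yields 6.7 × 1.22 / 7 = 1.1677 back to its contributor per unit of net cost, which exceeds 1, making full contribution the dominant choice for everyone.
So the Nash equilibrium is full contribution by all 7; the group earns 6.7 × 1.22 × 385 = 3146.99.

3146.99 dollars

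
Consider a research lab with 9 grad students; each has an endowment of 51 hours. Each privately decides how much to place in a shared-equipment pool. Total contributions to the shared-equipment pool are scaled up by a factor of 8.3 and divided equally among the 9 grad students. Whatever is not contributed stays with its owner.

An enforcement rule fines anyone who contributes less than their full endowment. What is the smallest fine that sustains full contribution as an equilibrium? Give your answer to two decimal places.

3.97 hours

Given the others contribute fully, the best deviation is to contribute 0 (any partial contribution still incurs the fine and gives up units whose private return 0.9222 is below 1).
Deviating from 51 to 0 saves 51 hours but forfeits the deviator's share of the drop in the shared-equipment pool: 8.3/9 × 51 = 47.03.
So the deviation gain is 51 − 47.03 = 3.97, and the fine must be at least 3.97 hours to wipe it out.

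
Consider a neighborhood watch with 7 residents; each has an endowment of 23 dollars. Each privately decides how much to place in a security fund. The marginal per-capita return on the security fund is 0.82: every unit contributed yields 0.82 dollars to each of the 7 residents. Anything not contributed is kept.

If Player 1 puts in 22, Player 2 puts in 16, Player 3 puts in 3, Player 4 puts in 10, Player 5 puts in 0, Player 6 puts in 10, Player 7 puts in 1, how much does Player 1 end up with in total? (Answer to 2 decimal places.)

Total contributed: 22 + 16 + 3 + 10 + 0 + 10 + 1 = 62.
Each receives 0.82 × 62 = 50.84 from the security fund.
Player 1 keeps 23 − 22 = 1, so Player 1's payoff is 1 + 50.84 = 51.84.

51.84 dollars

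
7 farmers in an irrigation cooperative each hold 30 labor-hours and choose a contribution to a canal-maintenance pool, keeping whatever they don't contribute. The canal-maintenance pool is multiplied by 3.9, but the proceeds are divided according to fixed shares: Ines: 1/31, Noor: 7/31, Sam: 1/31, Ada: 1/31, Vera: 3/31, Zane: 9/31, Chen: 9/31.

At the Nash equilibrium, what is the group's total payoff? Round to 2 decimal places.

384.00 labor-hours

Player j's private return per contributed unit is 3.9 × (j's share). Contributing is weakly dominant for j when that share is at least 1/3.9 = 0.2564, and contributing 0 is dominant otherwise.
Zane and Chen clear that bar, contributing 30 each; the remaining 5 contribute 0. Total contributed: 60.
The canal-maintenance pool pays out 3.9 × 60 = 234.00 in total (split across the unequal shares, but the aggregate is all that matters for the group sum).
The 5 free-riders keep 30 each, adding 150. Group total = 150 + 234.00 = 384.00.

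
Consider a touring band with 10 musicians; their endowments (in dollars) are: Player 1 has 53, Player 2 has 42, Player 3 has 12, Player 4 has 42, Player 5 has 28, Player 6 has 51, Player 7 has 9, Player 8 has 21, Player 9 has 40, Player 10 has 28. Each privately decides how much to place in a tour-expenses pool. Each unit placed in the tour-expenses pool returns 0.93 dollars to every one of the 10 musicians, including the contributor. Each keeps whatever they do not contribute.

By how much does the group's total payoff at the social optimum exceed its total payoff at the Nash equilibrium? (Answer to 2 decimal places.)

The private return per contributed unit is 0.93 < 1 for everyone, so the Nash equilibrium is zero contribution and the group total is Σ E_j = 53 + 42 + 12 + 42 + 28 + 51 + 9 + 21 + 40 + 28 = 326.
Each contributed unit returns 9.300 to the group, so the social optimum is full contribution by everyone: group total = 9.300 × 326 = 3031.80.
Efficiency loss = (9.300 − 1) × 326 = 2705.80.

2705.80 dollars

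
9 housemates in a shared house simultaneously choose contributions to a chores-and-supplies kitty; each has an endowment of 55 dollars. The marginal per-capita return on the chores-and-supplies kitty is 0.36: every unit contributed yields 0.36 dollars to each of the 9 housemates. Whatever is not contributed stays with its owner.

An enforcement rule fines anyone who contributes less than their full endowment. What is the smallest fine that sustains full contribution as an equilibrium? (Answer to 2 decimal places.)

Given the others contribute fully, the best deviation is to contribute 0 (any partial contribution still incurs the fine and gives up units whose private return 0.36 is below 1).
Deviating from 55 to 0 saves 55 dollars but forfeits the deviator's share of the drop in the chores-and-supplies kitty: 0.36 × 55 = 19.80.
So the deviation gain is 55 − 19.80 = 35.20, and the fine must be at least 35.20 dollars to wipe it out.

35.20 dollars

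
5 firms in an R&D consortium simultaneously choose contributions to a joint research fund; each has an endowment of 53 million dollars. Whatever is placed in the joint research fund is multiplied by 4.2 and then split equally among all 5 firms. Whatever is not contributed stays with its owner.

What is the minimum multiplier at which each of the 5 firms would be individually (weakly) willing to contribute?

A contributed unit returns (multiplier)/5 to its contributor.
This reaches 1 exactly when the multiplier is 5.

5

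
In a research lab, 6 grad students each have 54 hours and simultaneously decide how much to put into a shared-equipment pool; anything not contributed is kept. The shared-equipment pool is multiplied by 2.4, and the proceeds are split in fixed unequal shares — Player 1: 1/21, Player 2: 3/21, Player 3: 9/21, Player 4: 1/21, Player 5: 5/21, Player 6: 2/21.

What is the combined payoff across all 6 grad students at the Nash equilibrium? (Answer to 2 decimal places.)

A player with share s gets back 2.4·s per unit contributed, so full contribution is dominant for anyone with s > 1/2.4 = 0.4167 and zero contribution is dominant for anyone below.
Only Player 3 (9/21) clears that bar, contributing 54; the remaining 5 contribute 0. Total contributed: 54.
The shared-equipment pool pays out 2.4 × 54 = 129.60 in total (split across the unequal shares, but the aggregate is all that matters for the group sum).
The 5 free-riders keep 54 each, adding 270. Group total = 270 + 129.60 = 399.60.

399.60 hours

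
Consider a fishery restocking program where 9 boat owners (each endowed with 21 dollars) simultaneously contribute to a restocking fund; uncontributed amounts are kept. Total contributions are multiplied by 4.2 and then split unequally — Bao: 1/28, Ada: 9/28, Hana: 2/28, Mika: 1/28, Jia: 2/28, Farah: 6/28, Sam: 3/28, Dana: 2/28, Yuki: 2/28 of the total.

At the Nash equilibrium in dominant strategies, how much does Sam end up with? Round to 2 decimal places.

Player j's private return per contributed unit is 4.2 × (j's share). Contributing is weakly dominant for j when that share is at least 1/4.2 = 0.2381, and contributing 0 is dominant otherwise.
Ada alone (share 9/28) is above the threshold, contributing 21; the remaining 8 contribute 0. Total contributed: 21.
Sam keeps 21 and receives 4.2 × 21 × 3/28 = 9.45 from the restocking fund, for a payoff of 30.45.

30.45 dollars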